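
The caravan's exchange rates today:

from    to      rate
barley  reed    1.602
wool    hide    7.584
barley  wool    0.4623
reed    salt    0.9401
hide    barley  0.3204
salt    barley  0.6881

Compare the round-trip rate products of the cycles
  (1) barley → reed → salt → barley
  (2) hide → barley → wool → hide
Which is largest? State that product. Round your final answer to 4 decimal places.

1.1233

(1) 1.602 × 0.9401 × 0.6881 = 1.03631
(2) 0.3204 × 0.4623 × 7.584 = 1.12335
Highest is cycle (2) at 1.1233 (>1, arbitrage).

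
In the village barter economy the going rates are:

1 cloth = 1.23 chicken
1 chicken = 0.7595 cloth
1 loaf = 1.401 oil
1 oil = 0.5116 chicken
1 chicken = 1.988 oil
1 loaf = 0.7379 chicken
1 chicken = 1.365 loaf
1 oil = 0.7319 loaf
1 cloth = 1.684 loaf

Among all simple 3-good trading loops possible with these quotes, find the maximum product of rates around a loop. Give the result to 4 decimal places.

1.0737

oil→loaf→chicken→oil: 0.7319 × 0.7379 × 1.988 = 1.07366
oil→chicken→loaf→oil: 0.5116 × 1.365 × 1.401 = 0.97837
loaf→chicken→cloth→loaf: 0.7379 × 0.7595 × 1.684 = 0.94377
Maximum is oil→loaf→chicken→oil at 1.0737; arbitrage exists.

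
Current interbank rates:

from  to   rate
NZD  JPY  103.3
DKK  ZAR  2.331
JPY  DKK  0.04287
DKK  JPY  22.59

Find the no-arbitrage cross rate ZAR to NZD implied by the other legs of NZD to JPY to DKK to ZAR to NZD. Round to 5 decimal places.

0.09687

Known legs of the cycle: 103.3 × 0.04287 × 2.331 = 10.322765901
For no arbitrage the full-cycle product must be 1, so the missing rate is 1 / 10.322765901 ≈ 0.0968733.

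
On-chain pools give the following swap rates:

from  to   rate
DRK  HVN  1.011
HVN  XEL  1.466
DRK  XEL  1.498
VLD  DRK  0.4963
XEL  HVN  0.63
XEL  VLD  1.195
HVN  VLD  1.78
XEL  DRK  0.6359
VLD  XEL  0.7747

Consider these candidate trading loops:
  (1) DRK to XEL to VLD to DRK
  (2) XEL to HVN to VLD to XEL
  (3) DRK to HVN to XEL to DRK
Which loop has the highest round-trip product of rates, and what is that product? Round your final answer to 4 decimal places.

0.9425

(1) 1.498 × 1.195 × 0.4963 = 0.88843
(2) 0.63 × 1.78 × 0.7747 = 0.86875
(3) 1.011 × 1.466 × 0.6359 = 0.94248
Highest is cycle (3) at 0.9425 (≤1, no arbitrage).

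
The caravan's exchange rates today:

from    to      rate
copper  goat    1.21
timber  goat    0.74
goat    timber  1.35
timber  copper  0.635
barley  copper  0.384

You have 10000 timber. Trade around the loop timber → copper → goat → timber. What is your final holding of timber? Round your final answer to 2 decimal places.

10372.73

10000 timber × 0.635 = 6350 copper
6350 copper × 1.21 = 7683.5 goat
7683.5 goat × 1.35 = 10372.725 timber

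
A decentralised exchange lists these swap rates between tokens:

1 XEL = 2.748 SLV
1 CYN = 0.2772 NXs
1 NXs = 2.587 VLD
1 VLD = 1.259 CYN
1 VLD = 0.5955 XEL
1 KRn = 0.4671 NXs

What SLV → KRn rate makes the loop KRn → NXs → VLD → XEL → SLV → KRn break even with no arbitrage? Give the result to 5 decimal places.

0.50570

Known legs of the cycle: 0.4671 × 2.587 × 0.5955 × 2.748 = 1.9774467174618
For no arbitrage the full-cycle product must be 1, so the missing rate is 1 / 1.9774467174618 ≈ 0.5057026.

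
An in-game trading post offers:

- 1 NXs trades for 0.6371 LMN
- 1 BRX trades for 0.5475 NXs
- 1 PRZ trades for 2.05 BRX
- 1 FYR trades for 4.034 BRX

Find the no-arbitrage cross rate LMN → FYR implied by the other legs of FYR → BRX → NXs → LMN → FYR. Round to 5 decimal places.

0.71068

Known legs of the cycle: 4.034 × 0.5475 × 0.6371 = 1.4071086165
For no arbitrage the full-cycle product must be 1, so the missing rate is 1 / 1.4071086165 ≈ 0.7106772.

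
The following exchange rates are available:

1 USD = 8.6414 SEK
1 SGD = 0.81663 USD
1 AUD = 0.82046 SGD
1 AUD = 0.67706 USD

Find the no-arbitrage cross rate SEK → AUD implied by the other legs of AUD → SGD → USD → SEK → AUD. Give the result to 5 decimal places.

Known legs of the cycle: 0.82046 × 0.81663 × 8.6414 = 5.78984385542172
For no arbitrage the full-cycle product must be 1, so the missing rate is 1 / 5.78984385542172 ≈ 0.1727162.

0.17272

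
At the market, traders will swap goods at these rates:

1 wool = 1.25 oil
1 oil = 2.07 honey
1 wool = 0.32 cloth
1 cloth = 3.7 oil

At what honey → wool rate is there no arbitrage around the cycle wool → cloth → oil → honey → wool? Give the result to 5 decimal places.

Known legs of the cycle: 0.32 × 3.7 × 2.07 = 2.45088
For no arbitrage the full-cycle product must be 1, so the missing rate is 1 / 2.45088 ≈ 0.4080167.

0.40802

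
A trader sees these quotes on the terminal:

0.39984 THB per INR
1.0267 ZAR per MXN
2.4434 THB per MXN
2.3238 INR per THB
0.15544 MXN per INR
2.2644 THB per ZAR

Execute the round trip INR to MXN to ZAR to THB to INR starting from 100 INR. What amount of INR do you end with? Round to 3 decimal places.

83.977

100 INR × 0.15544 = 15.544 MXN
15.544 MXN × 1.0267 = 15.9590248 ZAR
15.9590248 ZAR × 2.2644 = 36.13761575712 THB
36.13761575712 THB × 2.3238 = 83.976591496395456 INR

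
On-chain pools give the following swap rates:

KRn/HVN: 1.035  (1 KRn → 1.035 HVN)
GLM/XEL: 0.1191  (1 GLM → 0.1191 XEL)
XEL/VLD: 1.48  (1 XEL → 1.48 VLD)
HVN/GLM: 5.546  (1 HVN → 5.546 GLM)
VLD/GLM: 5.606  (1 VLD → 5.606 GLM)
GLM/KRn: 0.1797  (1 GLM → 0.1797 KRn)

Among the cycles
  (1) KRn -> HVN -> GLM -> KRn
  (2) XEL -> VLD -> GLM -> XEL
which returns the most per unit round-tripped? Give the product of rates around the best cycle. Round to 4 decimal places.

1.0315

(1) 1.035 × 5.546 × 0.1797 = 1.03150
(2) 1.48 × 5.606 × 0.1191 = 0.98816
Highest is cycle (1) at 1.0315 (>1, arbitrage).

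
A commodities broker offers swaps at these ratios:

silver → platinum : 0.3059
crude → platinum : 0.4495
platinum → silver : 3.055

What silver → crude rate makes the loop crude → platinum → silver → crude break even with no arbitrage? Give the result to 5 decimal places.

Known legs of the cycle: 0.4495 × 3.055 = 1.3732225
For no arbitrage the full-cycle product must be 1, so the missing rate is 1 / 1.3732225 ≈ 0.7282141.

0.72821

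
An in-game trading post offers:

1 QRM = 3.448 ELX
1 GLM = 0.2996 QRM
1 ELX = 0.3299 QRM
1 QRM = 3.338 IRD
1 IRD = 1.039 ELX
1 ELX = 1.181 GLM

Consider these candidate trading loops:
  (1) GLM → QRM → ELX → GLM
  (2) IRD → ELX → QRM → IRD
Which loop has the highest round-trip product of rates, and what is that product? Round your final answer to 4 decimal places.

(1) 0.2996 × 3.448 × 1.181 = 1.22000
(2) 1.039 × 0.3299 × 3.338 = 1.14415
Highest is cycle (1) at 1.2200 (>1, arbitrage).

1.2200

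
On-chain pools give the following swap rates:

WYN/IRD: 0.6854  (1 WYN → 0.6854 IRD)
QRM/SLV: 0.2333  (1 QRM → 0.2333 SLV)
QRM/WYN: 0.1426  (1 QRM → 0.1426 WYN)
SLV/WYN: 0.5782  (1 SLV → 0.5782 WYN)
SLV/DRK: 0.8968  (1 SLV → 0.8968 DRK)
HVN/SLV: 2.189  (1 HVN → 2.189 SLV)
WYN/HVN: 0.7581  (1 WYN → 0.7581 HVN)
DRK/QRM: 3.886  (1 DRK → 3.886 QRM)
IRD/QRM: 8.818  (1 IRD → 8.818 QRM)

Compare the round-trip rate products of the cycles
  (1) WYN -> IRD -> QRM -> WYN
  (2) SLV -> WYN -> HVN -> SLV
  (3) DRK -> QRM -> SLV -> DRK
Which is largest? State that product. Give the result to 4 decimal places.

(1) 0.6854 × 8.818 × 0.1426 = 0.86185
(2) 0.5782 × 0.7581 × 2.189 = 0.95951
(3) 3.886 × 0.2333 × 0.8968 = 0.81304
Highest is cycle (2) at 0.9595 (≤1, no arbitrage).

0.9595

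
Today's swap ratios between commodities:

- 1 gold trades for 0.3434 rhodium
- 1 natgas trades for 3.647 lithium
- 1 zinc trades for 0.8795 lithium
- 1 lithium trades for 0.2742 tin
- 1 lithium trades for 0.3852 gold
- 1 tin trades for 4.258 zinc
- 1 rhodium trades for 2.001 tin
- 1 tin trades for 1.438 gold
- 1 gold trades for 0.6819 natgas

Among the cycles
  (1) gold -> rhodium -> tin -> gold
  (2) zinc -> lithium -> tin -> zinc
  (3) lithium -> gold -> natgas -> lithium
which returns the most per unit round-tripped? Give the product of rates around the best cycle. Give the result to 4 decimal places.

(1) 0.3434 × 2.001 × 1.438 = 0.98811
(2) 0.8795 × 0.2742 × 4.258 = 1.02685
(3) 0.3852 × 0.6819 × 3.647 = 0.95795
Highest is cycle (2) at 1.0269 (>1, arbitrage).

1.0269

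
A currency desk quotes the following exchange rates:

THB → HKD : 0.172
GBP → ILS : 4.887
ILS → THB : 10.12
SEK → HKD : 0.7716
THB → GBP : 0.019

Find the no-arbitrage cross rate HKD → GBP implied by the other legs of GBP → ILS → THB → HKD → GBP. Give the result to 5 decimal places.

0.11756

Known legs of the cycle: 4.887 × 10.12 × 0.172 = 8.50650768
For no arbitrage the full-cycle product must be 1, so the missing rate is 1 / 8.50650768 ≈ 0.1175571.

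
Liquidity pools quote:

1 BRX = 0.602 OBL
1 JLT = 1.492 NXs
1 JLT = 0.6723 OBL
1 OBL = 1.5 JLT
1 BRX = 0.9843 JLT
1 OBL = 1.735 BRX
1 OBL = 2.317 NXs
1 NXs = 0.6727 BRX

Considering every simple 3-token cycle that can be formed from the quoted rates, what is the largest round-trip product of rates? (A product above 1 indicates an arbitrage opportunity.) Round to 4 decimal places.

JLT→OBL→BRX→JLT: 0.6723 × 1.735 × 0.9843 = 1.14813
JLT→NXs→BRX→JLT: 1.492 × 0.6727 × 0.9843 = 0.98791
NXs→BRX→OBL→NXs: 0.6727 × 0.602 × 2.317 = 0.93830
Maximum is JLT→OBL→BRX→JLT at 1.1481; arbitrage exists.

1.1481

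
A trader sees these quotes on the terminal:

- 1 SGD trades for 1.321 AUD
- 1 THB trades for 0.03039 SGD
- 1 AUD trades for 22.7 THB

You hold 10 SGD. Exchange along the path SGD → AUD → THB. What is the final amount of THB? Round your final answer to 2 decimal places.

299.87

10 SGD × 1.321 = 13.21 AUD
13.21 AUD × 22.7 = 299.867 THB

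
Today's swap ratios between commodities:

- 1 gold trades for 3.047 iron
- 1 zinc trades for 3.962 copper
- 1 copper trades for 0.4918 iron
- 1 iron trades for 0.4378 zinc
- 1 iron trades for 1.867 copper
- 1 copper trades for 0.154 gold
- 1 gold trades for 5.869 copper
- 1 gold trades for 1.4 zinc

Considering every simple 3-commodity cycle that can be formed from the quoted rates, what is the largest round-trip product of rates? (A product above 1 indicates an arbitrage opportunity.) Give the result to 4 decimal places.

0.8761

iron→copper→gold→iron: 1.867 × 0.154 × 3.047 = 0.87607
zinc→copper→gold→zinc: 3.962 × 0.154 × 1.4 = 0.85421
iron→zinc→copper→iron: 0.4378 × 3.962 × 0.4918 = 0.85306
Maximum is iron→copper→gold→iron at 0.8761; no arbitrage — every cycle loses value.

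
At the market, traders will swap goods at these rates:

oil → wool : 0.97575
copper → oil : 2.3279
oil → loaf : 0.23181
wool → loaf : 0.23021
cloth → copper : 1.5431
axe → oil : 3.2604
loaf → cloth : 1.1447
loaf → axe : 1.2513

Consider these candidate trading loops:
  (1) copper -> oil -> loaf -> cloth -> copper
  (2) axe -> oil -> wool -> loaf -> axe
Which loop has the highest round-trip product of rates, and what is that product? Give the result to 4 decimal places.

(1) 2.3279 × 0.23181 × 1.1447 × 1.5431 = 0.95320
(2) 3.2604 × 0.97575 × 0.23021 × 1.2513 = 0.91642
Highest is cycle (1) at 0.9532 (≤1, no arbitrage).

0.9532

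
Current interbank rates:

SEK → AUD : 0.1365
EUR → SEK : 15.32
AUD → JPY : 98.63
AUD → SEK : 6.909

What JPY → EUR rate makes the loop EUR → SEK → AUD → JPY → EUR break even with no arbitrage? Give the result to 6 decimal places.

Known legs of the cycle: 15.32 × 0.1365 × 98.63 = 206.2530834
For no arbitrage the full-cycle product must be 1, so the missing rate is 1 / 206.2530834 ≈ 0.00484841.

0.004848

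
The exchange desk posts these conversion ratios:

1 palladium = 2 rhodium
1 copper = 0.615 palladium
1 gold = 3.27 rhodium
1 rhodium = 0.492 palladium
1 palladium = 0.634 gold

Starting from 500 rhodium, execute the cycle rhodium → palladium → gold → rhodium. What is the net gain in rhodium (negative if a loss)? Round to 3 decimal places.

500 rhodium × 0.492 = 246 palladium
246 palladium × 0.634 = 155.964 gold
155.964 gold × 3.27 = 510.00228 rhodium
Net change: 510.00228 − 500 = 10.00228 rhodium

10.002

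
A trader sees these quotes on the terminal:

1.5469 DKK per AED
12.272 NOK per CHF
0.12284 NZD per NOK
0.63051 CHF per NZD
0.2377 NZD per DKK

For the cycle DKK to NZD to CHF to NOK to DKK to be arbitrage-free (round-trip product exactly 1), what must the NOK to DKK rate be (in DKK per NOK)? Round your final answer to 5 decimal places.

0.54371

Known legs of the cycle: 0.2377 × 0.63051 × 12.272 = 1.839231969744
For no arbitrage the full-cycle product must be 1, so the missing rate is 1 / 1.839231969744 ≈ 0.5437052.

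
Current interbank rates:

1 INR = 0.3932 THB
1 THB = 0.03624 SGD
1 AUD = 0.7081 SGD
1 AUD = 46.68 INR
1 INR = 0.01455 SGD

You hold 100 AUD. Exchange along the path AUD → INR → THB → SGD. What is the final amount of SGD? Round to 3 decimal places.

66.517

100 AUD × 46.68 = 4668 INR
4668 INR × 0.3932 = 1835.4576 THB
1835.4576 THB × 0.03624 = 66.516983424 SGD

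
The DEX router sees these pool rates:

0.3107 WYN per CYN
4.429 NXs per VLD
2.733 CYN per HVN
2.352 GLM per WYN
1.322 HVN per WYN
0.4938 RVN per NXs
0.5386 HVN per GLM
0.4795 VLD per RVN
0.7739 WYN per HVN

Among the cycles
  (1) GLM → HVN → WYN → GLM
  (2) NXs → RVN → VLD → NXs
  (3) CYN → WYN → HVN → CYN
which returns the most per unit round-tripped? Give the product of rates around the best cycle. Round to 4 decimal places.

(1) 0.5386 × 0.7739 × 2.352 = 0.98037
(2) 0.4938 × 0.4795 × 4.429 = 1.04869
(3) 0.3107 × 1.322 × 2.733 = 1.12257
Highest is cycle (3) at 1.1226 (>1, arbitrage).

1.1226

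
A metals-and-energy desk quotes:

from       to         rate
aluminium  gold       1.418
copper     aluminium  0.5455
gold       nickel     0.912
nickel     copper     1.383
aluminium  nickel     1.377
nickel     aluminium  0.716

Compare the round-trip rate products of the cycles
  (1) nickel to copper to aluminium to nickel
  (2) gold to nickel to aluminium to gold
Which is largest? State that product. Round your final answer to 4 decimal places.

1.0388

(1) 1.383 × 0.5455 × 1.377 = 1.03885
(2) 0.912 × 0.716 × 1.418 = 0.92594
Highest is cycle (1) at 1.0388 (>1, arbitrage).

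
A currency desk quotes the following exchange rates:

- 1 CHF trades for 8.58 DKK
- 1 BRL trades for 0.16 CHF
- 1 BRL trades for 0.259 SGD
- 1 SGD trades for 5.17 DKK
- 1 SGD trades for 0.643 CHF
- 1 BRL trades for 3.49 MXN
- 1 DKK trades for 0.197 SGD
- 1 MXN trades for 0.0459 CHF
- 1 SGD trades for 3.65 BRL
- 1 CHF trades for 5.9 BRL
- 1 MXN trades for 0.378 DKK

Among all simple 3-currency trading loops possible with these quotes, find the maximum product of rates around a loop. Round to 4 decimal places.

SGD→CHF→DKK→SGD: 0.643 × 8.58 × 0.197 = 1.08684
SGD→CHF→BRL→SGD: 0.643 × 5.9 × 0.259 = 0.98257
CHF→BRL→MXN→CHF: 5.9 × 3.49 × 0.0459 = 0.94513
Maximum is SGD→CHF→DKK→SGD at 1.0868; arbitrage exists.

1.0868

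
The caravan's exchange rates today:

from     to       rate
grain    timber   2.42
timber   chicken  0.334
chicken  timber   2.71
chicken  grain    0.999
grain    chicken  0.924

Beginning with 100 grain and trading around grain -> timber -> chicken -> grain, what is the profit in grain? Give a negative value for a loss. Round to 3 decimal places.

-19.253

100 grain × 2.42 = 242 timber
242 timber × 0.334 = 80.828 chicken
80.828 chicken × 0.999 = 80.747172 grain
Net change: 80.747172 − 100 = -19.252828 grain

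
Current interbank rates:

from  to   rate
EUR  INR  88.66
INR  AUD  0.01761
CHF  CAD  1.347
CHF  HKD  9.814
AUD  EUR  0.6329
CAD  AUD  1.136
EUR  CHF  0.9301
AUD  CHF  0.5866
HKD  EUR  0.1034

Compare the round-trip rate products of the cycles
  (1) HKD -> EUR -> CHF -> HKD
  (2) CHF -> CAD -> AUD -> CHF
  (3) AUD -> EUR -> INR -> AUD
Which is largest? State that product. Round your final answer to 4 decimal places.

0.9881

(1) 0.1034 × 0.9301 × 9.814 = 0.94384
(2) 1.347 × 1.136 × 0.5866 = 0.89761
(3) 0.6329 × 88.66 × 0.01761 = 0.98815
Highest is cycle (3) at 0.9881 (≤1, no arbitrage).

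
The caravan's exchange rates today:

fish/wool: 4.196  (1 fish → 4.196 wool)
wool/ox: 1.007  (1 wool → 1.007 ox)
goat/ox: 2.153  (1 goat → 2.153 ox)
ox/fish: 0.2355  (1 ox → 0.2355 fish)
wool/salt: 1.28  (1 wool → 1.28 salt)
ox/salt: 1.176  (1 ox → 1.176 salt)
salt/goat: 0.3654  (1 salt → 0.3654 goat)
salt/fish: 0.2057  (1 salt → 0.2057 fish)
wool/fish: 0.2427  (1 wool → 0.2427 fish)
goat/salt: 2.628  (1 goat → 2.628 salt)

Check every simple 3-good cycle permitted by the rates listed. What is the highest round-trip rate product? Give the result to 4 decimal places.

wool→salt→fish→wool: 1.28 × 0.2057 × 4.196 = 1.10479
wool→ox→fish→wool: 1.007 × 0.2355 × 4.196 = 0.99508
salt→goat→ox→salt: 0.3654 × 2.153 × 1.176 = 0.92517
Maximum is wool→salt→fish→wool at 1.1048; arbitrage exists.

1.1048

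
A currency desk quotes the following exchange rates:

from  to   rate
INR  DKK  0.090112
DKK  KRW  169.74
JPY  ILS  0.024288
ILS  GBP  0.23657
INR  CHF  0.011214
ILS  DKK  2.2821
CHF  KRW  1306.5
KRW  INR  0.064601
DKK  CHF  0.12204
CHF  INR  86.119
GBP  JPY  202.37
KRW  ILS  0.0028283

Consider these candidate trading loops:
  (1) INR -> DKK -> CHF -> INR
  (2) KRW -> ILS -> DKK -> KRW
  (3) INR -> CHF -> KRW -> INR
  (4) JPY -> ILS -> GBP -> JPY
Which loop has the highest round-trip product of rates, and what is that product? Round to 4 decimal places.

(1) 0.090112 × 0.12204 × 86.119 = 0.94707
(2) 0.0028283 × 2.2821 × 169.74 = 1.09558
(3) 0.011214 × 1306.5 × 0.064601 = 0.94648
(4) 0.024288 × 0.23657 × 202.37 = 1.16278
Highest is cycle (4) at 1.1628 (>1, arbitrage).

1.1628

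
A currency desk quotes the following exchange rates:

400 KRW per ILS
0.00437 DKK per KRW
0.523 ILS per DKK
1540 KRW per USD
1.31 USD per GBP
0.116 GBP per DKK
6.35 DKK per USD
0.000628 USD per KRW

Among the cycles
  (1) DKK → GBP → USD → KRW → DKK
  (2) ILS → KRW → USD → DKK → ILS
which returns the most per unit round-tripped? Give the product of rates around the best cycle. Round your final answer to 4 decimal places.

1.0227

(1) 0.116 × 1.31 × 1540 × 0.00437 = 1.02266
(2) 400 × 0.000628 × 6.35 × 0.523 = 0.83425
Highest is cycle (1) at 1.0227 (>1, arbitrage).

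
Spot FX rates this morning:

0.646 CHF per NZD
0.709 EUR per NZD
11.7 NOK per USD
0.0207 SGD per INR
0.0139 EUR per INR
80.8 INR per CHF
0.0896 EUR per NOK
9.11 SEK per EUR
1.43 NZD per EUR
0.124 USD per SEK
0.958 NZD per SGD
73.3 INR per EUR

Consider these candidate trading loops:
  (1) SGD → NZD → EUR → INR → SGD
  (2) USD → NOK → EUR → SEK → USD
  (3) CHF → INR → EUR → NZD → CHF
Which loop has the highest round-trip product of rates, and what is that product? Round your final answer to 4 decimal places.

(1) 0.958 × 0.709 × 73.3 × 0.0207 = 1.03059
(2) 11.7 × 0.0896 × 9.11 × 0.124 = 1.18422
(3) 80.8 × 0.0139 × 1.43 × 0.646 = 1.03752
Highest is cycle (2) at 1.1842 (>1, arbitrage).

1.1842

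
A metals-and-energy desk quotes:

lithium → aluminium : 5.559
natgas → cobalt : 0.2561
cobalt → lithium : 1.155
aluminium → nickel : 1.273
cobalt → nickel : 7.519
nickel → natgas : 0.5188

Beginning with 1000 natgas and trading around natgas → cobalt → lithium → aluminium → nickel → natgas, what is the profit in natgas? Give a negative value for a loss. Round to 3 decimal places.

85.967

1000 natgas × 0.2561 = 256.1 cobalt
256.1 cobalt × 1.155 = 295.7955 lithium
295.7955 lithium × 5.559 = 1644.3271845 aluminium
1644.3271845 aluminium × 1.273 = 2093.2285058685 nickel
2093.2285058685 nickel × 0.5188 = 1085.9669488445778 natgas
Net change: 1085.9669488445778 − 1000 = 85.9669488445778 natgas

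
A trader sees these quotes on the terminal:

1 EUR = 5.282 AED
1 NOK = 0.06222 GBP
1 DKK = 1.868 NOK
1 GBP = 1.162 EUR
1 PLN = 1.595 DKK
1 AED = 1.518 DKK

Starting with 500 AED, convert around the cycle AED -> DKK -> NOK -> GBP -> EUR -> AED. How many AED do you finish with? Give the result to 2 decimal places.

541.44

500 AED × 1.518 = 759 DKK
759 DKK × 1.868 = 1417.812 NOK
1417.812 NOK × 0.06222 = 88.21626264 GBP
88.21626264 GBP × 1.162 = 102.50729718768 EUR
102.50729718768 EUR × 5.282 = 541.44354374532576 AED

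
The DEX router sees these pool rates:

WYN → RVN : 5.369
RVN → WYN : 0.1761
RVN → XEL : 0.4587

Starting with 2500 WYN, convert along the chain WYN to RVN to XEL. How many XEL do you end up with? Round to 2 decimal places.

2500 WYN × 5.369 = 13422.5 RVN
13422.5 RVN × 0.4587 = 6156.90075 XEL

6156.90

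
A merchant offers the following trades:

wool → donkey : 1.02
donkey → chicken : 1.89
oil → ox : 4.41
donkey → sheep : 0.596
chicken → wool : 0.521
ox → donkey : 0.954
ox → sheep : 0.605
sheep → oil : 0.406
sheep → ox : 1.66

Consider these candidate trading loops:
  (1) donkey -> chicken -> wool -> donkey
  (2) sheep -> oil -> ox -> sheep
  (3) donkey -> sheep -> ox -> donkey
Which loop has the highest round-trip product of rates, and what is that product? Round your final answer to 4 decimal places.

(1) 1.89 × 0.521 × 1.02 = 1.00438
(2) 0.406 × 4.41 × 0.605 = 1.08323
(3) 0.596 × 1.66 × 0.954 = 0.94385
Highest is cycle (2) at 1.0832 (>1, arbitrage).

1.0832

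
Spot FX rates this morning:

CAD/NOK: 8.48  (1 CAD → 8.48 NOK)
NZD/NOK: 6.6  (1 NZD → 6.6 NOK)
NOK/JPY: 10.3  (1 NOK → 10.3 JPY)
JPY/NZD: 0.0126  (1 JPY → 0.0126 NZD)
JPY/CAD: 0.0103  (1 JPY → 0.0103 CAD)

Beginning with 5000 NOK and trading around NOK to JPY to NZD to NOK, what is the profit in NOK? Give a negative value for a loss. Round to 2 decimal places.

5000 NOK × 10.3 = 51500 JPY
51500 JPY × 0.0126 = 648.9 NZD
648.9 NZD × 6.6 = 4282.74 NOK
Net change: 4282.74 − 5000 = -717.26 NOK

-717.26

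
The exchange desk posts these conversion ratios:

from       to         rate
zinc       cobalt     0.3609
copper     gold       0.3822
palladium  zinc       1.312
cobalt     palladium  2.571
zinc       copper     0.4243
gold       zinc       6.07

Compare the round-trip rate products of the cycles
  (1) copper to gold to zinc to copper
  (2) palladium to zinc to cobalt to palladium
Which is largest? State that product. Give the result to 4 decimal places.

(1) 0.3822 × 6.07 × 0.4243 = 0.98436
(2) 1.312 × 0.3609 × 2.571 = 1.21737
Highest is cycle (2) at 1.2174 (>1, arbitrage).

1.2174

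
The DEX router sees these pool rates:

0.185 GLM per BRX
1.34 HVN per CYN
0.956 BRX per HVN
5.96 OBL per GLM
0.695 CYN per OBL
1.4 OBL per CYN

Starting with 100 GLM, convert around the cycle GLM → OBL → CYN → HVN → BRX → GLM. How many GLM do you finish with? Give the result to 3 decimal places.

100 GLM × 5.96 = 596 OBL
596 OBL × 0.695 = 414.22 CYN
414.22 CYN × 1.34 = 555.0548 HVN
555.0548 HVN × 0.956 = 530.6323888 BRX
530.6323888 BRX × 0.185 = 98.166991928 GLM

98.167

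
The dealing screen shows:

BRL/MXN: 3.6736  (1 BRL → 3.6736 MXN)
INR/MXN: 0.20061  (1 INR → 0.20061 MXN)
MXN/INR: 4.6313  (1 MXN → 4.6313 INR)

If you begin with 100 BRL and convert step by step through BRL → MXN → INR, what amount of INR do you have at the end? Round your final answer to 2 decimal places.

1701.35

100 BRL × 3.6736 = 367.36 MXN
367.36 MXN × 4.6313 = 1701.354368 INR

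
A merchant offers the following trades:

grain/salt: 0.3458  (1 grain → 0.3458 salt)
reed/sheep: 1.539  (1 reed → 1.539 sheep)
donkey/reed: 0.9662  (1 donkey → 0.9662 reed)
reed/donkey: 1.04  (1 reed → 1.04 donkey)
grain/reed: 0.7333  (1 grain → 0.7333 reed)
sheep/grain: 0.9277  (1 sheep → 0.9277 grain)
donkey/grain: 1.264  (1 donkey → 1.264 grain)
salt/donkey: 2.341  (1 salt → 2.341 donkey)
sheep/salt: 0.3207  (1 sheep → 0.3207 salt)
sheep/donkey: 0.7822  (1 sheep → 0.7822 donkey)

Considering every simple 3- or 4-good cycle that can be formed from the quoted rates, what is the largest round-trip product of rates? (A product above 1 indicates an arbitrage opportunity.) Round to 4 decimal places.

sheep→donkey→reed→sheep: 0.7822 × 0.9662 × 1.539 = 1.16312
salt→donkey→reed→sheep→salt: 2.341 × 0.9662 × 1.539 × 0.3207 = 1.11636
grain→reed→sheep→donkey→grain: 0.7333 × 1.539 × 0.7822 × 1.264 = 1.11580
grain→reed→sheep→grain: 0.7333 × 1.539 × 0.9277 = 1.04695
grain→salt→donkey→grain: 0.3458 × 2.341 × 1.264 = 1.02323
grain→reed→donkey→grain: 0.7333 × 1.04 × 1.264 = 0.96397
Maximum is sheep→donkey→reed→sheep at 1.1631; arbitrage exists.

1.1631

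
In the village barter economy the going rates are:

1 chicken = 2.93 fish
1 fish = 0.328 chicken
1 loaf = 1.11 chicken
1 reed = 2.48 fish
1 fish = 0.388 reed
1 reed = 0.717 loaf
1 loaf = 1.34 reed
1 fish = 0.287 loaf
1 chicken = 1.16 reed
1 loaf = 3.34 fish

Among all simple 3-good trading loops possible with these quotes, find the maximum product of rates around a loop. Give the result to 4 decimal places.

0.9538

reed→fish→loaf→reed: 2.48 × 0.287 × 1.34 = 0.95376
reed→fish→chicken→reed: 2.48 × 0.328 × 1.16 = 0.94359
loaf→chicken→fish→loaf: 1.11 × 2.93 × 0.287 = 0.93341
reed→loaf→fish→reed: 0.717 × 3.34 × 0.388 = 0.92917
reed→loaf→chicken→reed: 0.717 × 1.11 × 1.16 = 0.92321
Maximum is reed→fish→loaf→reed at 0.9538; no arbitrage — every cycle loses value.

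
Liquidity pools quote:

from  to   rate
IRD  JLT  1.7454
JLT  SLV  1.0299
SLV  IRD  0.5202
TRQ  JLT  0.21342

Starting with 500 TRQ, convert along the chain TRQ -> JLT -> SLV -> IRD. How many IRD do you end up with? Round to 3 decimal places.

57.170

500 TRQ × 0.21342 = 106.71 JLT
106.71 JLT × 1.0299 = 109.900629 SLV
109.900629 SLV × 0.5202 = 57.1703072058 IRD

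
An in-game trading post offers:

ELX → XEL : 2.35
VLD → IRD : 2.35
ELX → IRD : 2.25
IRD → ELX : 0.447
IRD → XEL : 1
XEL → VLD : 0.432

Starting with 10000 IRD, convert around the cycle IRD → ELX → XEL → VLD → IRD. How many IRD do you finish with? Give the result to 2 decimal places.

10664.17

10000 IRD × 0.447 = 4470 ELX
4470 ELX × 2.35 = 10504.5 XEL
10504.5 XEL × 0.432 = 4537.944 VLD
4537.944 VLD × 2.35 = 10664.1684 IRD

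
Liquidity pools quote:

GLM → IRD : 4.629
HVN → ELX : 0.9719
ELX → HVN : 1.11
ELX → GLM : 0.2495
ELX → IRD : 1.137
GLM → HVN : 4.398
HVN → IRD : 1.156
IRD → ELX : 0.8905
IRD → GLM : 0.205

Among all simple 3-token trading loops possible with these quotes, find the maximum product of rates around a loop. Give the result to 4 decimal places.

IRD→ELX→HVN→IRD: 0.8905 × 1.11 × 1.156 = 1.14265
GLM→HVN→ELX→GLM: 4.398 × 0.9719 × 0.2495 = 1.06647
IRD→GLM→HVN→IRD: 0.205 × 4.398 × 1.156 = 1.04224
IRD→ELX→GLM→IRD: 0.8905 × 0.2495 × 4.629 = 1.02847
Maximum is IRD→ELX→HVN→IRD at 1.1427; arbitrage exists.

1.1427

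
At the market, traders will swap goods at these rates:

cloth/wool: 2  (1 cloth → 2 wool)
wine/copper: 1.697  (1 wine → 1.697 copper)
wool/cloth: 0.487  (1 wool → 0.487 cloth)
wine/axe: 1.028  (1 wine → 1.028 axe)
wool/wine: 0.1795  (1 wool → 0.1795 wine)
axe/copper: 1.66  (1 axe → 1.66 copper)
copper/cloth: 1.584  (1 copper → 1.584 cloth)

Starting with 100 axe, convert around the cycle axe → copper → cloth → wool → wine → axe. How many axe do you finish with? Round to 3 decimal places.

97.040

100 axe × 1.66 = 166 copper
166 copper × 1.584 = 262.944 cloth
262.944 cloth × 2 = 525.888 wool
525.888 wool × 0.1795 = 94.396896 wine
94.396896 wine × 1.028 = 97.040009088 axe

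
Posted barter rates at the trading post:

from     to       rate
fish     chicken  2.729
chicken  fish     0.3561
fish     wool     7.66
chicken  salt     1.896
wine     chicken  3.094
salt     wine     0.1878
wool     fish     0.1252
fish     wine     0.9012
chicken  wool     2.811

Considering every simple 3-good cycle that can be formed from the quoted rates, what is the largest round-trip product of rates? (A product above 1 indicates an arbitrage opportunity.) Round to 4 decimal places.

1.1017

salt→wine→chicken→salt: 0.1878 × 3.094 × 1.896 = 1.10168
wine→chicken→fish→wine: 3.094 × 0.3561 × 0.9012 = 0.99292
wool→fish→chicken→wool: 0.1252 × 2.729 × 2.811 = 0.96044
Maximum is salt→wine→chicken→salt at 1.1017; arbitrage exists.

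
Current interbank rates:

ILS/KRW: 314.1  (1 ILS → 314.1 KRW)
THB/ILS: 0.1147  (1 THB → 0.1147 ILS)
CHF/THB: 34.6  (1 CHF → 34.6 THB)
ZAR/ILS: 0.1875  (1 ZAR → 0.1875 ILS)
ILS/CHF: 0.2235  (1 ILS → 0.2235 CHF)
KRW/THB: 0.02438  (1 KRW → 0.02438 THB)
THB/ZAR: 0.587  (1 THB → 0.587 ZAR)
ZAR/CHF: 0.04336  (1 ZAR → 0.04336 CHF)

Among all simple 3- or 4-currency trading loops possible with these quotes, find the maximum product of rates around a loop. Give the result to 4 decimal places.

0.8870

ILS→CHF→THB→ILS: 0.2235 × 34.6 × 0.1147 = 0.88699
ZAR→CHF→THB→ZAR: 0.04336 × 34.6 × 0.587 = 0.88065
ILS→KRW→THB→ILS: 314.1 × 0.02438 × 0.1147 = 0.87834
ILS→CHF→THB→ZAR→ILS: 0.2235 × 34.6 × 0.587 × 0.1875 = 0.85112
ILS→KRW→THB→ZAR→ILS: 314.1 × 0.02438 × 0.587 × 0.1875 = 0.84283
Maximum is ILS→CHF→THB→ILS at 0.8870; no arbitrage — every cycle loses value.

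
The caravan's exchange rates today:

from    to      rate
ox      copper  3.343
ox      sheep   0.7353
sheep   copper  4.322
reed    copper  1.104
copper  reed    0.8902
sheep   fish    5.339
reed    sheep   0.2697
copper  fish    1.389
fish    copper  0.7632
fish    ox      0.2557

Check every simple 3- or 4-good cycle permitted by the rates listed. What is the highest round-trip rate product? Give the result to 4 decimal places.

copper→fish→ox→copper: 1.389 × 0.2557 × 3.343 = 1.18732
sheep→copper→fish→ox→sheep: 4.322 × 1.389 × 0.2557 × 0.7353 = 1.12871
reed→sheep→copper→reed: 0.2697 × 4.322 × 0.8902 = 1.03766
sheep→fish→ox→sheep: 5.339 × 0.2557 × 0.7353 = 1.00382
reed→sheep→fish→copper→reed: 0.2697 × 5.339 × 0.7632 × 0.8902 = 0.97829
Maximum is copper→fish→ox→copper at 1.1873; arbitrage exists.

1.1873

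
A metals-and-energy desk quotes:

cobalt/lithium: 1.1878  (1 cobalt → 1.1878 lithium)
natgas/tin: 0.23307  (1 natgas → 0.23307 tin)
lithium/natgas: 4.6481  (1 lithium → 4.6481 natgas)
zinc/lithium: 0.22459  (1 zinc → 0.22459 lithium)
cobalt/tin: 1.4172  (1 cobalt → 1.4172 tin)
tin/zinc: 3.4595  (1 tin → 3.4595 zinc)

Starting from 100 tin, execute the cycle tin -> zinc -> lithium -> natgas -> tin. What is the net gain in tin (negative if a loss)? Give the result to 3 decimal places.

-15.828

100 tin × 3.4595 = 345.95 zinc
345.95 zinc × 0.22459 = 77.6969105 lithium
77.6969105 lithium × 4.6481 = 361.14300969505 natgas
361.14300969505 natgas × 0.23307 = 84.1716012696253035 tin
Net change: 84.1716012696253035 − 100 = -15.8283987303746965 tin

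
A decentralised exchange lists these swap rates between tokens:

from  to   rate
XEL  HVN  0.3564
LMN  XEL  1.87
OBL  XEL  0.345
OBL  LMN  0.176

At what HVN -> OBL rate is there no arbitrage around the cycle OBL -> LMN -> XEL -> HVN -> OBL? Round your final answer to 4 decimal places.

Known legs of the cycle: 0.176 × 1.87 × 0.3564 = 0.117298368
For no arbitrage the full-cycle product must be 1, so the missing rate is 1 / 0.117298368 ≈ 8.525268.

8.5253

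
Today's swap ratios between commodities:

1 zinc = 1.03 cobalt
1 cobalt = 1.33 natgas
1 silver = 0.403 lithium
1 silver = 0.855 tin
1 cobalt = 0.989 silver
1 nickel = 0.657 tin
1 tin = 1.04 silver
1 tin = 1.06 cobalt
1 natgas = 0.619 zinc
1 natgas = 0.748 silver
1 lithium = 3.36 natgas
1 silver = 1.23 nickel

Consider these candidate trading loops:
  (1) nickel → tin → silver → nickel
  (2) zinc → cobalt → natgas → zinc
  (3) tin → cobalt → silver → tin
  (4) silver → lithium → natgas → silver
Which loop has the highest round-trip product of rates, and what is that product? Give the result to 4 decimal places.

1.0129

(1) 0.657 × 1.04 × 1.23 = 0.84043
(2) 1.03 × 1.33 × 0.619 = 0.84797
(3) 1.06 × 0.989 × 0.855 = 0.89633
(4) 0.403 × 3.36 × 0.748 = 1.01285
Highest is cycle (4) at 1.0129 (>1, arbitrage).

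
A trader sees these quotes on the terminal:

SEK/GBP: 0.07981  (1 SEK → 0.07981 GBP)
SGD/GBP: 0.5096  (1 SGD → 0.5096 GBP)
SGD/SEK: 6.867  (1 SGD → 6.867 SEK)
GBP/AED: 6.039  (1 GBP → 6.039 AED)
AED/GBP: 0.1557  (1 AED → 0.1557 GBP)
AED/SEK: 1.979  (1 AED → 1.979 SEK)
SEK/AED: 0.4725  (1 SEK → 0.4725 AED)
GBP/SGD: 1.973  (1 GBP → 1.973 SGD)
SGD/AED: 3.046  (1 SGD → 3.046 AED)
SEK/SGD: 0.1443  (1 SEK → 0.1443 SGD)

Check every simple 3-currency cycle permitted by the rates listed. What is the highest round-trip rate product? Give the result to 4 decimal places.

1.0813

GBP→SGD→SEK→GBP: 1.973 × 6.867 × 0.07981 = 1.08131
GBP→AED→SEK→GBP: 6.039 × 1.979 × 0.07981 = 0.95382
GBP→SGD→AED→GBP: 1.973 × 3.046 × 0.1557 = 0.93572
SEK→SGD→AED→SEK: 0.1443 × 3.046 × 1.979 = 0.86985
Maximum is GBP→SGD→SEK→GBP at 1.0813; arbitrage exists.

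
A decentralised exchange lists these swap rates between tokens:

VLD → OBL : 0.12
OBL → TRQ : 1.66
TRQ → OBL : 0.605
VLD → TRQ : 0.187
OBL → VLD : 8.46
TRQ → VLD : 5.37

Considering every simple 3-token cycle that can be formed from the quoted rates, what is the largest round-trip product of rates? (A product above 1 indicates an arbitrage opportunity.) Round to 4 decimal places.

1.0697

TRQ→VLD→OBL→TRQ: 5.37 × 0.12 × 1.66 = 1.06970
TRQ→OBL→VLD→TRQ: 0.605 × 8.46 × 0.187 = 0.95712
Maximum is TRQ→VLD→OBL→TRQ at 1.0697; arbitrage exists.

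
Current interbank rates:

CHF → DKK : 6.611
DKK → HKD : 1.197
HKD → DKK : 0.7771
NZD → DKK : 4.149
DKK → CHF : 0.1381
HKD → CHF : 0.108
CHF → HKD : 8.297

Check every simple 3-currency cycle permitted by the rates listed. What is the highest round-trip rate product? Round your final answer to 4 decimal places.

0.8904

CHF→HKD→DKK→CHF: 8.297 × 0.7771 × 0.1381 = 0.89041
CHF→DKK→HKD→CHF: 6.611 × 1.197 × 0.108 = 0.85464
Maximum is CHF→HKD→DKK→CHF at 0.8904; no arbitrage — every cycle loses value.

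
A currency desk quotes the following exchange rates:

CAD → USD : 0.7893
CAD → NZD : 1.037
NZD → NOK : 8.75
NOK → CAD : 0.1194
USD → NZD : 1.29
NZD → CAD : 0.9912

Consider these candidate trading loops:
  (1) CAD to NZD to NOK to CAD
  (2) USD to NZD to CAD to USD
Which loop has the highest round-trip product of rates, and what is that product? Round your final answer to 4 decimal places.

1.0834

(1) 1.037 × 8.75 × 0.1194 = 1.08341
(2) 1.29 × 0.9912 × 0.7893 = 1.00924
Highest is cycle (1) at 1.0834 (>1, arbitrage).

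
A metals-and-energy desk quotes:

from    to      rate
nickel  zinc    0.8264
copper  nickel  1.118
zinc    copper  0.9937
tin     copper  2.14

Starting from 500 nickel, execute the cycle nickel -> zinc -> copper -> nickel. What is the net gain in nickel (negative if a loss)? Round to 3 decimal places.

500 nickel × 0.8264 = 413.2 zinc
413.2 zinc × 0.9937 = 410.59684 copper
410.59684 copper × 1.118 = 459.04726712 nickel
Net change: 459.04726712 − 500 = -40.95273288 nickel

-40.953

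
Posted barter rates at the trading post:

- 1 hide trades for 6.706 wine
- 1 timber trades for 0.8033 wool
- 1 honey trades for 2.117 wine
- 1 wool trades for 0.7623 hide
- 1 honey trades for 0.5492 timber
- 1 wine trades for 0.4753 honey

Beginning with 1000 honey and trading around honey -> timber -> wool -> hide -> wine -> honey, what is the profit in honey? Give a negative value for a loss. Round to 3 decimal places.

1000 honey × 0.5492 = 549.2 timber
549.2 timber × 0.8033 = 441.17236 wool
441.17236 wool × 0.7623 = 336.305690028 hide
336.305690028 hide × 6.706 = 2255.265957327768 wine
2255.265957327768 wine × 0.4753 = 1071.9279095178881304 honey
Net change: 1071.9279095178881304 − 1000 = 71.9279095178881304 honey

71.928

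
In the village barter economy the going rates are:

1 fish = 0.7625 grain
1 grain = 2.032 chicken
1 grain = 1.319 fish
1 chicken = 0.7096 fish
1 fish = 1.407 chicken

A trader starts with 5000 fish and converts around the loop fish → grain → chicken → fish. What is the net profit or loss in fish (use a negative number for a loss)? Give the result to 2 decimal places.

5000 fish × 0.7625 = 3812.5 grain
3812.5 grain × 2.032 = 7747 chicken
7747 chicken × 0.7096 = 5497.2712 fish
Net change: 5497.2712 − 5000 = 497.2712 fish

497.27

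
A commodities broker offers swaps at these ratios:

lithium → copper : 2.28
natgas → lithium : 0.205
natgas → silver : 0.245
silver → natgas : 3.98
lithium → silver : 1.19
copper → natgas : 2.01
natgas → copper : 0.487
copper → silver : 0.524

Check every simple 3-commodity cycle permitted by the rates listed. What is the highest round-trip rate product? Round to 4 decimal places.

1.0156

silver→natgas→copper→silver: 3.98 × 0.487 × 0.524 = 1.01565
silver→natgas→lithium→silver: 3.98 × 0.205 × 1.19 = 0.97092
lithium→copper→natgas→lithium: 2.28 × 2.01 × 0.205 = 0.93947
Maximum is silver→natgas→copper→silver at 1.0156; arbitrage exists.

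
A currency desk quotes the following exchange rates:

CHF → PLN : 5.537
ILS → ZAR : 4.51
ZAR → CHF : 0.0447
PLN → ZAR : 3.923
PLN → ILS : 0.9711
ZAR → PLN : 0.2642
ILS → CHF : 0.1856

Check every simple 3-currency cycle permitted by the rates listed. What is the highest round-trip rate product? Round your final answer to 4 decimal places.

1.1571

PLN→ILS→ZAR→PLN: 0.9711 × 4.51 × 0.2642 = 1.15711
CHF→PLN→ILS→CHF: 5.537 × 0.9711 × 0.1856 = 0.99797
CHF→PLN→ZAR→CHF: 5.537 × 3.923 × 0.0447 = 0.97096
Maximum is PLN→ILS→ZAR→PLN at 1.1571; arbitrage exists.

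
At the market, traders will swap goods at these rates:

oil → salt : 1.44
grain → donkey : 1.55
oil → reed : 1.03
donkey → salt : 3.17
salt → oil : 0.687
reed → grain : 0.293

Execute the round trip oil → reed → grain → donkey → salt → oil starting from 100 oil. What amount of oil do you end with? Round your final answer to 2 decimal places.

101.87

100 oil × 1.03 = 103 reed
103 reed × 0.293 = 30.179 grain
30.179 grain × 1.55 = 46.77745 donkey
46.77745 donkey × 3.17 = 148.2845165 salt
148.2845165 salt × 0.687 = 101.8714628355 oil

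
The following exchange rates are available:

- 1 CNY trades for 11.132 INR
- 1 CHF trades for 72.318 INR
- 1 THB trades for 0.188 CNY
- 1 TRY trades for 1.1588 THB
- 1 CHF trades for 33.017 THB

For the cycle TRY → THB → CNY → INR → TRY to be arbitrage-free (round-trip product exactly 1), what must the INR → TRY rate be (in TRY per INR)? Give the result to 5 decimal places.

0.41234

Known legs of the cycle: 1.1588 × 0.188 × 11.132 = 2.4251551808
For no arbitrage the full-cycle product must be 1, so the missing rate is 1 / 2.4251551808 ≈ 0.4123447.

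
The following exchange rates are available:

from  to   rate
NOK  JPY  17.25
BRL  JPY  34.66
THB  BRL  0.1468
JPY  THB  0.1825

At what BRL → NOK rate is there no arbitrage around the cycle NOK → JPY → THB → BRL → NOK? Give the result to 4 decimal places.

Known legs of the cycle: 17.25 × 0.1825 × 0.1468 = 0.46214475
For no arbitrage the full-cycle product must be 1, so the missing rate is 1 / 0.46214475 ≈ 2.163824.

2.1638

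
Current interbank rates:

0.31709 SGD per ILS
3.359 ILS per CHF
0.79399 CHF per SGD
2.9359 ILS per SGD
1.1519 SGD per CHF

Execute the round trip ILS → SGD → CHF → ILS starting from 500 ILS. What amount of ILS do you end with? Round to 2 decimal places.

422.84

500 ILS × 0.31709 = 158.545 SGD
158.545 SGD × 0.79399 = 125.88314455 CHF
125.88314455 CHF × 3.359 = 422.84148254345 ILS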